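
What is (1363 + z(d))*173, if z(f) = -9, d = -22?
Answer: 234242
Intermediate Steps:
(1363 + z(d))*173 = (1363 - 9)*173 = 1354*173 = 234242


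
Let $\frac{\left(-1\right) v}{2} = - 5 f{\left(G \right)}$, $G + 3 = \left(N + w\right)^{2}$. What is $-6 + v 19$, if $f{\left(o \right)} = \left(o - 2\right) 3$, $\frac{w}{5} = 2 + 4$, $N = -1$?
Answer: $476514$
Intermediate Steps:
$w = 30$ ($w = 5 \left(2 + 4\right) = 5 \cdot 6 = 30$)
$G = 838$ ($G = -3 + \left(-1 + 30\right)^{2} = -3 + 29^{2} = -3 + 841 = 838$)
$f{\left(o \right)} = -6 + 3 o$ ($f{\left(o \right)} = \left(-2 + o\right) 3 = -6 + 3 o$)
$v = 25080$ ($v = - 2 \left(- 5 \left(-6 + 3 \cdot 838\right)\right) = - 2 \left(- 5 \left(-6 + 2514\right)\right) = - 2 \left(\left(-5\right) 2508\right) = \left(-2\right) \left(-12540\right) = 25080$)
$-6 + v 19 = -6 + 25080 \cdot 19 = -6 + 476520 = 476514$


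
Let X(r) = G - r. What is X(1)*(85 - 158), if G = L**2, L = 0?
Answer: 73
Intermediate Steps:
G = 0 (G = 0**2 = 0)
X(r) = -r (X(r) = 0 - r = -r)
X(1)*(85 - 158) = (-1*1)*(85 - 158) = -1*(-73) = 73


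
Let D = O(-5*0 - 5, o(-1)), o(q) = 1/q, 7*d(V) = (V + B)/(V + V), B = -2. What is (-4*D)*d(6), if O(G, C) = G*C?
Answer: -20/21 ≈ -0.95238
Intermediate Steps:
d(V) = (-2 + V)/(14*V) (d(V) = ((V - 2)/(V + V))/7 = ((-2 + V)/((2*V)))/7 = ((-2 + V)*(1/(2*V)))/7 = ((-2 + V)/(2*V))/7 = (-2 + V)/(14*V))
o(q) = 1/q
O(G, C) = C*G
D = 5 (D = (-5*0 - 5)/(-1) = -(0 - 5) = -1*(-5) = 5)
(-4*D)*d(6) = (-4*5)*((1/14)*(-2 + 6)/6) = -10*4/(7*6) = -20*1/21 = -20/21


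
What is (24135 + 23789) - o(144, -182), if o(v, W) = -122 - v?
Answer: 48190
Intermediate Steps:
(24135 + 23789) - o(144, -182) = (24135 + 23789) - (-122 - 1*144) = 47924 - (-122 - 144) = 47924 - 1*(-266) = 47924 + 266 = 48190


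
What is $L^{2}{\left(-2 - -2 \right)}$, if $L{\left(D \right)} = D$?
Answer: $0$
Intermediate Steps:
$L^{2}{\left(-2 - -2 \right)} = \left(-2 - -2\right)^{2} = \left(-2 + 2\right)^{2} = 0^{2} = 0$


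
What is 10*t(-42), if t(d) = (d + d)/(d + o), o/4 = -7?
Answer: 12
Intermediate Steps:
o = -28 (o = 4*(-7) = -28)
t(d) = 2*d/(-28 + d) (t(d) = (d + d)/(d - 28) = (2*d)/(-28 + d) = 2*d/(-28 + d))
10*t(-42) = 10*(2*(-42)/(-28 - 42)) = 10*(2*(-42)/(-70)) = 10*(2*(-42)*(-1/70)) = 10*(6/5) = 12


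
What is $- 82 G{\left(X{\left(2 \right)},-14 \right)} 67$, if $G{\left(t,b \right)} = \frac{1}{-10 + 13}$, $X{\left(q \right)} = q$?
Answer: $- \frac{5494}{3} \approx -1831.3$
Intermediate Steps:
$G{\left(t,b \right)} = \frac{1}{3}$
$- 82 G{\left(X{\left(2 \right)},-14 \right)} 67 = \left(-82\right) \frac{1}{3} \cdot 67 = \left(- \frac{82}{3}\right) 67 = - \frac{5494}{3}$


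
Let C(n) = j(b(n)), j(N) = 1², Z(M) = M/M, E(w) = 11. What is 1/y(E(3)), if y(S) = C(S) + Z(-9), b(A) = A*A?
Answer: ½ ≈ 0.50000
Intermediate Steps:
b(A) = A²
Z(M) = 1
j(N) = 1
C(n) = 1
y(S) = 2 (y(S) = 1 + 1 = 2)
1/y(E(3)) = 1/2 = ½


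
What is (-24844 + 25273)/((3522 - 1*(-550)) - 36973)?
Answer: -13/997 ≈ -0.013039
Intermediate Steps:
(-24844 + 25273)/((3522 - 1*(-550)) - 36973) = 429/((3522 + 550) - 36973) = 429/(4072 - 36973) = 429/(-32901) = 429*(-1/32901) = -13/997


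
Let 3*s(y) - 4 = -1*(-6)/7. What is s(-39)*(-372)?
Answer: -4216/7 ≈ -602.29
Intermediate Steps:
s(y) = 34/21 (s(y) = 4/3 + (-1*(-6)/7)/3 = 4/3 + (6*(1/7))/3 = 4/3 + (1/3)*(6/7) = 4/3 + 2/7 = 34/21)
s(-39)*(-372) = (34/21)*(-372) = -4216/7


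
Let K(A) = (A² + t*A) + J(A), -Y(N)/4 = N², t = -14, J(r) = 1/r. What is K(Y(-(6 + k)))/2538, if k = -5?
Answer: 287/10152 ≈ 0.028270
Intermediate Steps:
Y(N) = -4*N²
K(A) = 1/A + A² - 14*A (K(A) = (A² - 14*A) + 1/A = 1/A + A² - 14*A)
K(Y(-(6 + k)))/2538 = ((1 + (-4*(6 - 5)²)²*(-14 - 4*(6 - 5)²))/((-4*(6 - 5)²)))/2538 = ((1 + (-4*(-1*1)²)²*(-14 - 4*(-1*1)²))/((-4*(-1*1)²)))*(1/2538) = ((1 + (-4*(-1)²)²*(-14 - 4*(-1)²))/((-4*(-1)²)))*(1/2538) = ((1 + (-4*1)²*(-14 - 4*1))/((-4*1)))*(1/2538) = ((1 + (-4)²*(-14 - 4))/(-4))*(1/2538) = -(1 + 16*(-18))/4*(1/2538) = -(1 - 288)/4*(1/2538) = -¼*(-287)*(1/2538) = (287/4)*(1/2538) = 287/10152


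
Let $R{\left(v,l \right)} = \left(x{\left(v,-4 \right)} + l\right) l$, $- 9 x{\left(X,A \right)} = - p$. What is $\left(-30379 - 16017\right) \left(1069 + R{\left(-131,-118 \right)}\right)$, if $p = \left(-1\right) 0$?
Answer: $-695615228$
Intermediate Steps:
$p = 0$
$x{\left(X,A \right)} = 0$ ($x{\left(X,A \right)} = - \frac{\left(-1\right) 0}{9} = \left(- \frac{1}{9}\right) 0 = 0$)
$R{\left(v,l \right)} = l^{2}$ ($R{\left(v,l \right)} = \left(0 + l\right) l = l l = l^{2}$)
$\left(-30379 - 16017\right) \left(1069 + R{\left(-131,-118 \right)}\right) = \left(-30379 - 16017\right) \left(1069 + \left(-118\right)^{2}\right) = - 46396 \left(1069 + 13924\right) = \left(-46396\right) 14993 = -695615228$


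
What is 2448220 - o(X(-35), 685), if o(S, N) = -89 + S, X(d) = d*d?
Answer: 2447084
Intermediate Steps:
X(d) = d²
2448220 - o(X(-35), 685) = 2448220 - (-89 + (-35)²) = 2448220 - (-89 + 1225) = 2448220 - 1*1136 = 2448220 - 1136 = 2447084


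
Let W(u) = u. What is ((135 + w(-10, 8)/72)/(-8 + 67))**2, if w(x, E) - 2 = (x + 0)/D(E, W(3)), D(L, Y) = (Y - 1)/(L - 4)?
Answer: 290521/55696 ≈ 5.2162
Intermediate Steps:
D(L, Y) = (-1 + Y)/(-4 + L)
w(x, E) = 2 + x*(-2 + E/2) (w(x, E) = 2 + (x + 0)/(((-1 + 3)/(-4 + E))) = 2 + x/((2/(-4 + E))) = 2 + x*(-2 + E/2))
((135 + w(-10, 8)/72)/(-8 + 67))**2 = ((135 + (2 + (1/2)*(-10)*(-4 + 8))/72)/(-8 + 67))**2 = ((135 + (2 + (1/2)*(-10)*4)*(1/72))/59)**2 = ((135 + (2 - 20)*(1/72))*(1/59))**2 = ((135 - 18*1/72)*(1/59))**2 = ((135 - 1/4)*(1/59))**2 = ((539/4)*(1/59))**2 = (539/236)**2 = 290521/55696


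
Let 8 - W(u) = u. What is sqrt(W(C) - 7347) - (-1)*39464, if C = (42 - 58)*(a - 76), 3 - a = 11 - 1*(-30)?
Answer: 39464 + 7*I*sqrt(187) ≈ 39464.0 + 95.724*I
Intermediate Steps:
a = -38 (a = 3 - (11 - 1*(-30)) = 3 - (11 + 30) = 3 - 1*41 = 3 - 41 = -38)
C = 1824 (C = (42 - 58)*(-38 - 76) = -16*(-114) = 1824)
W(u) = 8 - u
sqrt(W(C) - 7347) - (-1)*39464 = sqrt((8 - 1*1824) - 7347) - (-1)*39464 = sqrt((8 - 1824) - 7347) - 1*(-39464) = sqrt(-1816 - 7347) + 39464 = sqrt(-9163) + 39464 = 7*I*sqrt(187) + 39464 = 39464 + 7*I*sqrt(187)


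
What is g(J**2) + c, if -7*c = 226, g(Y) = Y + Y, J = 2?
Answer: -170/7 ≈ -24.286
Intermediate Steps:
g(Y) = 2*Y
c = -226/7 (c = -1/7*226 = -226/7 ≈ -32.286)
g(J**2) + c = 2*2**2 - 226/7 = 2*4 - 226/7 = 8 - 226/7 = -170/7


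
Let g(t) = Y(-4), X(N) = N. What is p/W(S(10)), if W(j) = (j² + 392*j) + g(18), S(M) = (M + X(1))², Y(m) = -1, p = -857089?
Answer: -857089/62072 ≈ -13.808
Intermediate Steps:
g(t) = -1
S(M) = (1 + M)² (S(M) = (M + 1)² = (1 + M)²)
W(j) = -1 + j² + 392*j (W(j) = (j² + 392*j) - 1 = -1 + j² + 392*j)
p/W(S(10)) = -857089/(-1 + ((1 + 10)²)² + 392*(1 + 10)²) = -857089/(-1 + (11²)² + 392*11²) = -857089/(-1 + 121² + 392*121) = -857089/(-1 + 14641 + 47432) = -857089/62072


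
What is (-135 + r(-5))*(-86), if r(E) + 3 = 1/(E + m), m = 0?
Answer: 59426/5 ≈ 11885.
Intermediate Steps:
r(E) = -3 + 1/E (r(E) = -3 + 1/(E + 0) = -3 + 1/E)
(-135 + r(-5))*(-86) = (-135 + (-3 + 1/(-5)))*(-86) = (-135 + (-3 - ⅕))*(-86) = (-135 - 16/5)*(-86) = -691/5*(-86) = 59426/5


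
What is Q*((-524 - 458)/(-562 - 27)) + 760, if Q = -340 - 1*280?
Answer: -5200/19 ≈ -273.68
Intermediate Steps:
Q = -620 (Q = -340 - 280 = -620)
Q*((-524 - 458)/(-562 - 27)) + 760 = -620*(-524 - 458)/(-562 - 27) + 760 = -(-608840)/(-589) + 760 = -(-608840)*(-1)/589 + 760 = -620*982/589 + 760 = -19640/19 + 760 = -5200/19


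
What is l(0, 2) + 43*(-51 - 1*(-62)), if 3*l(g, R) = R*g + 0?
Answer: 473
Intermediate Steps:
l(g, R) = R*g/3 (l(g, R) = (R*g + 0)/3 = (R*g)/3 = R*g/3)
l(0, 2) + 43*(-51 - 1*(-62)) = (1/3)*2*0 + 43*(-51 - 1*(-62)) = 0 + 43*(-51 + 62) = 0 + 43*11 = 0 + 473 = 473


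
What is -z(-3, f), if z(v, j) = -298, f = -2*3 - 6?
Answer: 298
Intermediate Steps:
f = -12 (f = -6 - 6 = -12)
-z(-3, f) = -1*(-298) = 298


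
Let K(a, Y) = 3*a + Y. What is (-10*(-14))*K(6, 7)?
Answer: 3500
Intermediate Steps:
K(a, Y) = Y + 3*a
(-10*(-14))*K(6, 7) = (-10*(-14))*(7 + 3*6) = 140*(7 + 18) = 140*25 = 3500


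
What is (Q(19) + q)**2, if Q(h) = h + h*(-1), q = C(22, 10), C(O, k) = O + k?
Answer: 1024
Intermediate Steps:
q = 32 (q = 22 + 10 = 32)
Q(h) = 0 (Q(h) = h - h = 0)
(Q(19) + q)**2 = (0 + 32)**2 = 32**2 = 1024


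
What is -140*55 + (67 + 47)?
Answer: -7586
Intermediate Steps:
-140*55 + (67 + 47) = -7700 + 114 = -7586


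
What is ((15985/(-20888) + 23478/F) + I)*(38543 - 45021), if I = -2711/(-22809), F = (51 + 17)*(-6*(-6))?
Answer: -19553597613360/337474361 ≈ -57941.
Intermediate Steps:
F = 2448 (F = 68*36 = 2448)
I = 2711/22809 (I = -2711*(-1/22809) = 2711/22809 ≈ 0.11886)
((15985/(-20888) + 23478/F) + I)*(38543 - 45021) = ((15985/(-20888) + 23478/2448) + 2711/22809)*(38543 - 45021) = ((15985*(-1/20888) + 23478*(1/2448)) + 2711/22809)*(-6478) = ((-15985/20888 + 3913/408) + 2711/22809)*(-6478) = (1175201/133161 + 2711/22809)*(-6478) = (3018462120/337474361)*(-6478) = -19553597613360/337474361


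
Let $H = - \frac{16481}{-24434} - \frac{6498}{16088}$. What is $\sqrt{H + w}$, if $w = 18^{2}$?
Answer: $\frac{\sqrt{782926269760708087}}{49136774} \approx 18.008$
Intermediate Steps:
$w = 324$
$H = \frac{26593549}{98273548}$ ($H = \left(-16481\right) \left(- \frac{1}{24434}\right) - \frac{3249}{8044} = \frac{16481}{24434} - \frac{3249}{8044} = \frac{26593549}{98273548} \approx 0.27061$)
$\sqrt{H + w} = \sqrt{\frac{26593549}{98273548} + 324} = \sqrt{\frac{31867223101}{98273548}} = \frac{\sqrt{782926269760708087}}{49136774}$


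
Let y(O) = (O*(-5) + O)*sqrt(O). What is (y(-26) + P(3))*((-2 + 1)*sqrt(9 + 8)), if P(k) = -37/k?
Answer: sqrt(17)*(37 - 312*I*sqrt(26))/3 ≈ 50.852 - 2186.5*I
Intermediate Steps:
y(O) = -4*O**(3/2) (y(O) = (-5*O + O)*sqrt(O) = (-4*O)*sqrt(O) = -4*O**(3/2))
(y(-26) + P(3))*((-2 + 1)*sqrt(9 + 8)) = (-(-104)*I*sqrt(26) - 37/3)*((-2 + 1)*sqrt(9 + 8)) = (-(-104)*I*sqrt(26) - 37*1/3)*(-sqrt(17)) = (104*I*sqrt(26) - 37/3)*(-sqrt(17)) = (-37/3 + 104*I*sqrt(26))*(-sqrt(17)) = -sqrt(17)*(-37/3 + 104*I*sqrt(26))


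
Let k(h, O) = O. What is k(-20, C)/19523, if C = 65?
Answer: 65/19523 ≈ 0.0033294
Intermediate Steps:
k(-20, C)/19523 = 65/19523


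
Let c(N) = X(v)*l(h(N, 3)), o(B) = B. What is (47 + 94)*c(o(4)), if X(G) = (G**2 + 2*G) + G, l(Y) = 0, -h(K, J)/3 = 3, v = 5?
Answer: 0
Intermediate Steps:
h(K, J) = -9 (h(K, J) = -3*3 = -9)
X(G) = G**2 + 3*G
c(N) = 0 (c(N) = (5*(3 + 5))*0 = (5*8)*0 = 40*0 = 0)
(47 + 94)*c(o(4)) = (47 + 94)*0 = 141*0 = 0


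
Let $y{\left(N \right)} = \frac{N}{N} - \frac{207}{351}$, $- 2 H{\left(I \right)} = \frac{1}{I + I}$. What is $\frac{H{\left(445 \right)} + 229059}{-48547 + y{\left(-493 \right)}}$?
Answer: $- \frac{15901275741}{3370104260} \approx -4.7183$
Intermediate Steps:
$H{\left(I \right)} = - \frac{1}{4 I}$ ($H{\left(I \right)} = - \frac{1}{2 \left(I + I\right)} = - \frac{1}{2 \cdot 2 I} = - \frac{\frac{1}{2} \frac{1}{I}}{2} = - \frac{1}{4 I}$)
$y{\left(N \right)} = \frac{16}{39}$ ($y{\left(N \right)} = 1 - \frac{23}{39} = \frac{16}{39}$)
$\frac{H{\left(445 \right)} + 229059}{-48547 + y{\left(-493 \right)}} = \frac{- \frac{1}{4 \cdot 445} + 229059}{-48547 + \frac{16}{39}} = \frac{\left(- \frac{1}{4}\right) \frac{1}{445} + 229059}{- \frac{1893317}{39}} = \left(- \frac{1}{1780} + 229059\right) \left(- \frac{39}{1893317}\right) = \frac{407725019}{1780} \left(- \frac{39}{1893317}\right) = - \frac{15901275741}{3370104260}$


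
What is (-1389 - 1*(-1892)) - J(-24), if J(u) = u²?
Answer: -73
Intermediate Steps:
(-1389 - 1*(-1892)) - J(-24) = (-1389 - 1*(-1892)) - 1*(-24)² = (-1389 + 1892) - 1*576 = 503 - 576 = -73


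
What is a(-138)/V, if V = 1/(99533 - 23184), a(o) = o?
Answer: -10536162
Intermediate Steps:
V = 1/76349 ≈ 1.3098e-5
a(-138)/V = -138/1/76349 = -138*76349 = -10536162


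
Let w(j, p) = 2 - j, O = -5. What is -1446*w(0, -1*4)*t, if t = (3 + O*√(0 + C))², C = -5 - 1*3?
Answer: 552372 + 173520*I*√2 ≈ 5.5237e+5 + 2.4539e+5*I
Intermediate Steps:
C = -8 (C = -5 - 3 = -8)
t = (3 - 10*I*√2)² (t = (3 - 5*√(0 - 8))² = (3 - 10*I*√2)² ≈ -191.0 - 84.853*I)
-1446*w(0, -1*4)*t = -1446*(2 - 1*0)*(3 - 10*I*√2)² = -1446*(2 + 0)*(3 - 10*I*√2)² = -2892*(3 - 10*I*√2)²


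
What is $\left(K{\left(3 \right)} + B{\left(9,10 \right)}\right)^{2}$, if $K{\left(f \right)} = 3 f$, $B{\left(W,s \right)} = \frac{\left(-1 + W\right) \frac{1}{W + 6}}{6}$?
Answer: $\frac{167281}{2025} \approx 82.608$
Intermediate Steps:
$B{\left(W,s \right)} = \frac{-1 + W}{6 \left(6 + W\right)}$ ($B{\left(W,s \right)} = \frac{-1 + W}{6 + W} \frac{1}{6} = \frac{-1 + W}{6 \left(6 + W\right)}$)
$\left(K{\left(3 \right)} + B{\left(9,10 \right)}\right)^{2} = \left(3 \cdot 3 + \frac{-1 + 9}{6 \left(6 + 9\right)}\right)^{2} = \left(9 + \frac{1}{6} \cdot \frac{1}{15} \cdot 8\right)^{2} = \left(9 + \frac{4}{45}\right)^{2} = \left(\frac{409}{45}\right)^{2} = \frac{167281}{2025}$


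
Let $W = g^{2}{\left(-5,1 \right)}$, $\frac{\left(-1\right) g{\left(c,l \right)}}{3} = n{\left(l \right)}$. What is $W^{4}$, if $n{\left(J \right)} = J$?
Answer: $6561$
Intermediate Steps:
$g{\left(c,l \right)} = - 3 l$
$W = 9$ ($W = \left(\left(-3\right) 1\right)^{2} = \left(-3\right)^{2} = 9$)
$W^{4} = 9^{4} = 6561$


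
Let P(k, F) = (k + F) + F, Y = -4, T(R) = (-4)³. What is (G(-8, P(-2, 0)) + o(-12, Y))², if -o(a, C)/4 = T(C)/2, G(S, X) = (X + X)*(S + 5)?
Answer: 19600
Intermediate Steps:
T(R) = -64
P(k, F) = k + 2*F (P(k, F) = (F + k) + F = k + 2*F)
G(S, X) = 2*X*(5 + S) (G(S, X) = (2*X)*(5 + S) = 2*X*(5 + S))
o(a, C) = 128 (o(a, C) = -(-256)/2 = -4*(-32) = 128)
(G(-8, P(-2, 0)) + o(-12, Y))² = (2*(-2 + 2*0)*(5 - 8) + 128)² = (2*(-2 + 0)*(-3) + 128)² = (2*(-2)*(-3) + 128)² = (12 + 128)² = 140² = 19600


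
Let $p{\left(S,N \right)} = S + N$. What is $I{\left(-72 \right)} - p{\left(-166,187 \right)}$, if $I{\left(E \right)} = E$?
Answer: $-93$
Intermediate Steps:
$p{\left(S,N \right)} = N + S$
$I{\left(-72 \right)} - p{\left(-166,187 \right)} = -72 - \left(187 - 166\right) = -72 - 21 = -93$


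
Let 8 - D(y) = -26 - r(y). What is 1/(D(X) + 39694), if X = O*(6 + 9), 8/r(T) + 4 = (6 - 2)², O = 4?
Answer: 3/119186 ≈ 2.5171e-5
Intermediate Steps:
r(T) = ⅔ (r(T) = 8/(-4 + (6 - 2)²) = 8/(-4 + 4²) = 8/(-4 + 16) = 8/12 = 8*(1/12) = ⅔)
X = 60 (X = 4*(6 + 9) = 4*15 = 60)
D(y) = 104/3 (D(y) = 8 - (-26 - 1*⅔) = 8 - (-26 - ⅔) = 8 - 1*(-80/3) = 8 + 80/3 = 104/3)
1/(D(X) + 39694) = 1/(104/3 + 39694) = 1/(119186/3) = 3/119186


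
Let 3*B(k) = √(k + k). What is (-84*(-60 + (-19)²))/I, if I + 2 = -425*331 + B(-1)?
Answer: 32011895412/178110164963 + 75852*I*√2/178110164963 ≈ 0.17973 + 6.0227e-7*I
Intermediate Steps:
B(k) = √2*√k/3 (B(k) = √(k + k)/3 = √(2*k)/3 = (√2*√k)/3 = √2*√k/3)
I = -140677 + I*√2/3 (I = -2 + (-425*331 + √2*√(-1)/3) = -2 + (-140675 + √2*I/3) = -2 + (-140675 + I*√2/3) = -140677 + I*√2/3 ≈ -1.4068e+5 + 0.4714*I)
(-84*(-60 + (-19)²))/I = (-84*(-60 + (-19)²))/(-140677 + I*√2/3) = (-84*(-60 + 361))/(-140677 + I*√2/3) = (-84*301)/(-140677 + I*√2/3) = -25284/(-140677 + I*√2/3)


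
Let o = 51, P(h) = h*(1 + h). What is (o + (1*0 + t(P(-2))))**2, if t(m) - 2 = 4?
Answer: 3249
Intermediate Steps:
t(m) = 6 (t(m) = 2 + 4 = 6)
(o + (1*0 + t(P(-2))))**2 = (51 + (1*0 + 6))**2 = (51 + (0 + 6))**2 = (51 + 6)**2 = 57**2 = 3249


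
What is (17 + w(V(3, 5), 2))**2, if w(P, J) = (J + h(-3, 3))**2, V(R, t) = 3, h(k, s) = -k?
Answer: 1764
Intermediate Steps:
w(P, J) = (3 + J)**2 (w(P, J) = (J - 1*(-3))**2 = (J + 3)**2 = (3 + J)**2)
(17 + w(V(3, 5), 2))**2 = (17 + (3 + 2)**2)**2 = (17 + 5**2)**2 = (17 + 25)**2 = 42**2 = 1764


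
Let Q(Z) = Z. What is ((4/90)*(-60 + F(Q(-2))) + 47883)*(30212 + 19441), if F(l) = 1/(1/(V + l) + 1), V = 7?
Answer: 2377404030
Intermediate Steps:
F(l) = 1/(1 + 1/(7 + l)) (F(l) = 1/(1/(7 + l) + 1) = 1/(1 + 1/(7 + l)))
((4/90)*(-60 + F(Q(-2))) + 47883)*(30212 + 19441) = ((4/90)*(-60 + (7 - 2)/(8 - 2)) + 47883)*(30212 + 19441) = ((4*(1/90))*(-60 + 5/6) + 47883)*49653 = (2*(-60 + (1/6)*5)/45 + 47883)*49653 = (2*(-60 + 5/6)/45 + 47883)*49653 = ((2/45)*(-355/6) + 47883)*49653 = (-71/27 + 47883)*49653 = (1292770/27)*49653 = 2377404030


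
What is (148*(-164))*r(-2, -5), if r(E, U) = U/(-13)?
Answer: -121360/13 ≈ -9335.4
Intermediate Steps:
r(E, U) = -U/13 (r(E, U) = U*(-1/13) = -U/13)
(148*(-164))*r(-2, -5) = (148*(-164))*(-1/13*(-5)) = -24272*5/13 = -121360/13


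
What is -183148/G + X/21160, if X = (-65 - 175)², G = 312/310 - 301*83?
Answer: 20593201220/2048398561 ≈ 10.053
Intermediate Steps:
G = -3872209/155 (G = 312*(1/310) - 24983 = 156/155 - 24983 = -3872209/155 ≈ -24982.)
X = 57600 (X = (-240)² = 57600)
-183148/G + X/21160 = -183148/(-3872209/155) + 57600/21160 = -183148*(-155/3872209) + 57600*(1/21160) = 28387940/3872209 + 1440/529 = 20593201220/2048398561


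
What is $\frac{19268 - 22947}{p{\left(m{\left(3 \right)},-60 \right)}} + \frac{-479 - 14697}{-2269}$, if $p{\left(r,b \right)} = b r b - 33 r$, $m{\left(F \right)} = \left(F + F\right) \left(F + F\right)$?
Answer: $\frac{1940432861}{291366828} \approx 6.6598$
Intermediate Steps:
$m{\left(F \right)} = 4 F^{2}$ ($m{\left(F \right)} = 2 F 2 F = 4 F^{2}$)
$p{\left(r,b \right)} = - 33 r + r b^{2}$ ($p{\left(r,b \right)} = r b^{2} - 33 r = - 33 r + r b^{2}$)
$\frac{19268 - 22947}{p{\left(m{\left(3 \right)},-60 \right)}} + \frac{-479 - 14697}{-2269} = \frac{19268 - 22947}{4 \cdot 3^{2} \left(-33 + \left(-60\right)^{2}\right)} + \frac{-479 - 14697}{-2269} = \frac{19268 - 22947}{4 \cdot 9 \left(-33 + 3600\right)} - - \frac{15176}{2269} = - \frac{3679}{36 \cdot 3567} + \frac{15176}{2269} = - \frac{3679}{128412} + \frac{15176}{2269} = \frac{1940432861}{291366828}$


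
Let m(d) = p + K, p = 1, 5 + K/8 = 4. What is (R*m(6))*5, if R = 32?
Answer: -1120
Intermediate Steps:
K = -8 (K = -40 + 8*4 = -40 + 32 = -8)
m(d) = -7 (m(d) = 1 - 8 = -7)
(R*m(6))*5 = (32*(-7))*5 = -224*5 = -1120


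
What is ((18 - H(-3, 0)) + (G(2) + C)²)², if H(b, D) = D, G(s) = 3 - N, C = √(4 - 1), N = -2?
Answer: 2416 + 920*√3 ≈ 4009.5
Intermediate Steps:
C = √3 ≈ 1.7320
G(s) = 5 (G(s) = 3 - 1*(-2) = 3 + 2 = 5)
((18 - H(-3, 0)) + (G(2) + C)²)² = ((18 - 1*0) + (5 + √3)²)² = ((18 + 0) + (5 + √3)²)² = (18 + (5 + √3)²)²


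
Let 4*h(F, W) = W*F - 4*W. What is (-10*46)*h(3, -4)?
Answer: -460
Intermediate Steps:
h(F, W) = -W + F*W/4 (h(F, W) = (W*F - 4*W)/4 = (F*W - 4*W)/4 = (-4*W + F*W)/4 = -W + F*W/4)
(-10*46)*h(3, -4) = (-10*46)*((¼)*(-4)*(-4 + 3)) = -115*(-4)*(-1) = -460*1 = -460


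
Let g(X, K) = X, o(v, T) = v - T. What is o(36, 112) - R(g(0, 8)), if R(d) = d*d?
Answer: -76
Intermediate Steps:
R(d) = d²
o(36, 112) - R(g(0, 8)) = (36 - 1*112) - 1*0² = (36 - 112) - 1*0 = -76 + 0 = -76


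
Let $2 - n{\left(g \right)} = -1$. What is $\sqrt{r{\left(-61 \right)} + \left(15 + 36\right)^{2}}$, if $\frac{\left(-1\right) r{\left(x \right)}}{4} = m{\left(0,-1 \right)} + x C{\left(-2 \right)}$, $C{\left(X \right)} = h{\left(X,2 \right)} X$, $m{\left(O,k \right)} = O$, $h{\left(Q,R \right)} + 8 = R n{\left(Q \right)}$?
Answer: $7 \sqrt{73} \approx 59.808$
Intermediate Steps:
$n{\left(g \right)} = 3$ ($n{\left(g \right)} = 2 - -1 = 2 + 1 = 3$)
$h{\left(Q,R \right)} = -8 + 3 R$ ($h{\left(Q,R \right)} = -8 + R 3 = -8 + 3 R$)
$C{\left(X \right)} = - 2 X$ ($C{\left(X \right)} = \left(-8 + 3 \cdot 2\right) X = \left(-8 + 6\right) X = - 2 X$)
$r{\left(x \right)} = - 16 x$ ($r{\left(x \right)} = - 4 \left(0 + x \left(\left(-2\right) \left(-2\right)\right)\right) = - 4 \left(0 + x 4\right) = - 4 \left(0 + 4 x\right) = - 4 \cdot 4 x = - 16 x$)
$\sqrt{r{\left(-61 \right)} + \left(15 + 36\right)^{2}} = \sqrt{\left(-16\right) \left(-61\right) + \left(15 + 36\right)^{2}} = \sqrt{976 + 51^{2}} = \sqrt{976 + 2601} = \sqrt{3577} = 7 \sqrt{73}$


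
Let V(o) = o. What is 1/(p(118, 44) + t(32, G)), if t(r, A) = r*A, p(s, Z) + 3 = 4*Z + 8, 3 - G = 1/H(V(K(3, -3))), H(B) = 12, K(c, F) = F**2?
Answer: 3/823 ≈ 0.0036452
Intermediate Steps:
G = 35/12 (G = 3 - 1/12 = 35/12 ≈ 2.9167)
p(s, Z) = 5 + 4*Z (p(s, Z) = -3 + (4*Z + 8) = -3 + (8 + 4*Z) = 5 + 4*Z)
t(r, A) = A*r
1/(p(118, 44) + t(32, G)) = 1/((5 + 4*44) + (35/12)*32) = 1/((5 + 176) + 280/3) = 1/(181 + 280/3) = 1/(823/3) = 3/823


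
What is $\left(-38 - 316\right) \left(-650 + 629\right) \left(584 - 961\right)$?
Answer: $-2802618$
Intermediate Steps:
$\left(-38 - 316\right) \left(-650 + 629\right) \left(584 - 961\right) = \left(-354\right) \left(-21\right) \left(-377\right) = 7434 \left(-377\right) = -2802618$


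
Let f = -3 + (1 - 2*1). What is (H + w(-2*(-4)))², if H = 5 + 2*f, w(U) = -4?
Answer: 49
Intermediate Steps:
f = -4 (f = -3 + (1 - 2) = -3 - 1 = -4)
H = -3 (H = 5 + 2*(-4) = 5 - 8 = -3)
(H + w(-2*(-4)))² = (-3 - 4)² = (-7)² = 49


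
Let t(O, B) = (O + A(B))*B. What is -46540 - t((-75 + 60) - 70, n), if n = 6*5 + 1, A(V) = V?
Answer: -44866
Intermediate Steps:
n = 31 (n = 30 + 1 = 31)
t(O, B) = B*(B + O) (t(O, B) = (O + B)*B = (B + O)*B = B*(B + O))
-46540 - t((-75 + 60) - 70, n) = -46540 - 31*(31 + ((-75 + 60) - 70)) = -46540 - 31*(31 + (-15 - 70)) = -46540 - 31*(31 - 85) = -46540 - 31*(-54) = -46540 - 1*(-1674) = -46540 + 1674 = -44866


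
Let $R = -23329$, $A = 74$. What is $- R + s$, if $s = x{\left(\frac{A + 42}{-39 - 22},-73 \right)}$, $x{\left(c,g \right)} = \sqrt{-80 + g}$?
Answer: $23329 + 3 i \sqrt{17} \approx 23329.0 + 12.369 i$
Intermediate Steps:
$s = 3 i \sqrt{17}$ ($s = \sqrt{-80 - 73} = \sqrt{-153} = 3 i \sqrt{17} \approx 12.369 i$)
$- R + s = \left(-1\right) \left(-23329\right) + 3 i \sqrt{17} = 23329 + 3 i \sqrt{17}$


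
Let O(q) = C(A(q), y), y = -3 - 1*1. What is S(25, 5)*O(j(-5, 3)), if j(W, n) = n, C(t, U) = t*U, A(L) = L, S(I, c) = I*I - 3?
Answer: -7464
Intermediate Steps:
S(I, c) = -3 + I**2 (S(I, c) = I**2 - 3 = -3 + I**2)
y = -4 (y = -3 - 1 = -4)
C(t, U) = U*t
O(q) = -4*q
S(25, 5)*O(j(-5, 3)) = (-3 + 25**2)*(-4*3) = (-3 + 625)*(-12) = 622*(-12) = -7464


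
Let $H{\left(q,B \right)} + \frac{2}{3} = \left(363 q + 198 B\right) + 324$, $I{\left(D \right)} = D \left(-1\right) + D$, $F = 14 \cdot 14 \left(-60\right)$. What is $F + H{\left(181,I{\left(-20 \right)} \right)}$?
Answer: $\frac{162799}{3} \approx 54266.0$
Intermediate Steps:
$F = -11760$ ($F = 196 \left(-60\right) = -11760$)
$I{\left(D \right)} = 0$ ($I{\left(D \right)} = - D + D = 0$)
$H{\left(q,B \right)} = \frac{970}{3} + 198 B + 363 q$ ($H{\left(q,B \right)} = - \frac{2}{3} + \left(\left(363 q + 198 B\right) + 324\right) = - \frac{2}{3} + \left(\left(198 B + 363 q\right) + 324\right) = - \frac{2}{3} + \left(324 + 198 B + 363 q\right) = \frac{970}{3} + 198 B + 363 q$)
$F + H{\left(181,I{\left(-20 \right)} \right)} = -11760 + \left(\frac{970}{3} + 198 \cdot 0 + 363 \cdot 181\right) = -11760 + \left(\frac{970}{3} + 0 + 65703\right) = -11760 + \frac{198079}{3} = \frac{162799}{3}$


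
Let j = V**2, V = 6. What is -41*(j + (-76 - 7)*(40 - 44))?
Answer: -15088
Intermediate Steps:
j = 36 (j = 6**2 = 36)
-41*(j + (-76 - 7)*(40 - 44)) = -41*(36 + (-76 - 7)*(40 - 44)) = -41*(36 - 83*(-4)) = -41*(36 + 332) = -41*368 = -15088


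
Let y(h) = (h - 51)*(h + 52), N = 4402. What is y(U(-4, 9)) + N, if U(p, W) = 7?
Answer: 1806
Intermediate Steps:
y(h) = (-51 + h)*(52 + h)
y(U(-4, 9)) + N = (-2652 + 7 + 7²) + 4402 = (-2652 + 7 + 49) + 4402 = -2596 + 4402 = 1806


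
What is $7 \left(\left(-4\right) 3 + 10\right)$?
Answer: $-14$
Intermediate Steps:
$7 \left(\left(-4\right) 3 + 10\right) = 7 \left(-12 + 10\right) = 7 \left(-2\right) = -14$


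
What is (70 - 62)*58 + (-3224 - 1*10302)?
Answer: -13062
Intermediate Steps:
(70 - 62)*58 + (-3224 - 1*10302) = 8*58 + (-3224 - 10302) = 464 - 13526 = -13062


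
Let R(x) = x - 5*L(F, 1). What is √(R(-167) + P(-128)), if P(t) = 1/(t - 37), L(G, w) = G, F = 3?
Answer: I*√4955115/165 ≈ 13.491*I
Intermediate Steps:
P(t) = 1/(-37 + t)
R(x) = -15 + x (R(x) = x - 5*3 = x - 15 = -15 + x)
√(R(-167) + P(-128)) = √((-15 - 167) + 1/(-37 - 128)) = √(-182 + 1/(-165)) = √(-182 - 1/165) = √(-30031/165) = I*√4955115/165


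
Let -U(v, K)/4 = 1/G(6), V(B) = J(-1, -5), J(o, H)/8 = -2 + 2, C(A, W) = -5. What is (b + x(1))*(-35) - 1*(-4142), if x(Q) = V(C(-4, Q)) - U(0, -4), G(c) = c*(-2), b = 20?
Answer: 10361/3 ≈ 3453.7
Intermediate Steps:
G(c) = -2*c
J(o, H) = 0 (J(o, H) = 8*(-2 + 2) = 8*0 = 0)
V(B) = 0
U(v, K) = ⅓ (U(v, K) = -4/((-2*6)) = -4/(-12) = -4*(-1/12) = ⅓)
x(Q) = -⅓ (x(Q) = 0 - 1*⅓ = 0 - ⅓ = -⅓)
(b + x(1))*(-35) - 1*(-4142) = (20 - ⅓)*(-35) - 1*(-4142) = (59/3)*(-35) + 4142 = -2065/3 + 4142 = 10361/3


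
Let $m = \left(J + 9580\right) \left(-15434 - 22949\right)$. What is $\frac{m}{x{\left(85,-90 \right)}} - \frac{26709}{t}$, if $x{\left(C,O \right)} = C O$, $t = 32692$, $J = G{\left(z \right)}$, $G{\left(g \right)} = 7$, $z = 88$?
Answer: $\frac{6014863300141}{125046900} \approx 48101.0$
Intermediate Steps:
$J = 7$
$m = -367977821$ ($m = \left(7 + 9580\right) \left(-15434 - 22949\right) = 9587 \left(-38383\right) = -367977821$)
$\frac{m}{x{\left(85,-90 \right)}} - \frac{26709}{t} = - \frac{367977821}{85 \left(-90\right)} - \frac{26709}{32692} = - \frac{367977821}{-7650} - \frac{26709}{32692} = \left(-367977821\right) \left(- \frac{1}{7650}\right) - \frac{26709}{32692} = \frac{367977821}{7650} - \frac{26709}{32692} = \frac{6014863300141}{125046900}$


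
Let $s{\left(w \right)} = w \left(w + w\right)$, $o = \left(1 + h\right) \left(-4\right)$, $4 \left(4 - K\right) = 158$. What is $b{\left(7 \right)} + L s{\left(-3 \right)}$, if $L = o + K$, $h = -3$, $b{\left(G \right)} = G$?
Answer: $-488$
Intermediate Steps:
$K = - \frac{71}{2}$ ($K = 4 - \frac{79}{2} = - \frac{71}{2} \approx -35.5$)
$o = 8$ ($o = \left(1 - 3\right) \left(-4\right) = \left(-2\right) \left(-4\right) = 8$)
$L = - \frac{55}{2}$ ($L = 8 - \frac{71}{2} = - \frac{55}{2} \approx -27.5$)
$s{\left(w \right)} = 2 w^{2}$ ($s{\left(w \right)} = w 2 w = 2 w^{2}$)
$b{\left(7 \right)} + L s{\left(-3 \right)} = 7 - \frac{55 \cdot 2 \left(-3\right)^{2}}{2} = 7 - \frac{55 \cdot 2 \cdot 9}{2} = 7 - 495 = -488$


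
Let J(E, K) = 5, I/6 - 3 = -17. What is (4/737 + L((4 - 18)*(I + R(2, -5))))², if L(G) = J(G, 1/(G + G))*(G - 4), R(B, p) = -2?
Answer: 19554119376016/543169 ≈ 3.6000e+7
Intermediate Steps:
I = -84 (I = 18 + 6*(-17) = 18 - 102 = -84)
L(G) = -20 + 5*G (L(G) = 5*(G - 4) = 5*(-4 + G) = -20 + 5*G)
(4/737 + L((4 - 18)*(I + R(2, -5))))² = (4/737 + (-20 + 5*((4 - 18)*(-84 - 2))))² = (4*(1/737) + (-20 + 5*(-14*(-86))))² = (4/737 + (-20 + 5*1204))² = (4/737 + (-20 + 6020))² = (4/737 + 6000)² = (4422004/737)² = 19554119376016/543169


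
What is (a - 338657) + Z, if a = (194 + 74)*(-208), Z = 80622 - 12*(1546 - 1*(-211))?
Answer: -334863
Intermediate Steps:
Z = 59538 (Z = 80622 - 12*(1546 + 211) = 80622 - 12*1757 = 80622 - 21084 = 59538)
a = -55744 (a = 268*(-208) = -55744)
(a - 338657) + Z = (-55744 - 338657) + 59538 = -394401 + 59538 = -334863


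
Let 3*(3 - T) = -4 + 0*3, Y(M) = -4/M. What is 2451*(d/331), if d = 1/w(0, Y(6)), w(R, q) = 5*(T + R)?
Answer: 7353/21515 ≈ 0.34176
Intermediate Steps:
T = 13/3 (T = 3 - (-4 + 0*3)/3 = 3 - (-4 + 0)/3 = 3 - 1/3*(-4) = 3 + 4/3 = 13/3 ≈ 4.3333)
w(R, q) = 65/3 + 5*R (w(R, q) = 5*(13/3 + R) = 65/3 + 5*R)
d = 3/65 (d = 1/(65/3 + 5*0) = 1/(65/3 + 0) = 1/(65/3) = 3/65 ≈ 0.046154)
2451*(d/331) = 2451*((3/65)/331) = 2451*((3/65)*(1/331)) = 2451*(3/21515) = 7353/21515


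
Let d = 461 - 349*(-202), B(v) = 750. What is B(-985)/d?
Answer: 250/23653 ≈ 0.010569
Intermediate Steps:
d = 70959 (d = 461 + 70498 = 70959)
B(-985)/d = 750/70959 = 750*(1/70959) = 250/23653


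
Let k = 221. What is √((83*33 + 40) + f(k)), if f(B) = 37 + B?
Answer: √3037 ≈ 55.109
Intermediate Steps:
√((83*33 + 40) + f(k)) = √((83*33 + 40) + (37 + 221)) = √((2739 + 40) + 258) = √(2779 + 258) = √3037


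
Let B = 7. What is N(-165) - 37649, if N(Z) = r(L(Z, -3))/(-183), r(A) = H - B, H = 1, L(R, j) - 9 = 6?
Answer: -2296587/61 ≈ -37649.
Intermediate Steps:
L(R, j) = 15 (L(R, j) = 9 + 6 = 15)
r(A) = -6 (r(A) = 1 - 1*7 = 1 - 7 = -6)
N(Z) = 2/61 (N(Z) = -6/(-183) = -6*(-1/183) = 2/61)
N(-165) - 37649 = 2/61 - 37649 = -2296587/61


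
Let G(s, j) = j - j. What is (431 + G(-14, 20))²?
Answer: 185761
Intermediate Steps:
G(s, j) = 0
(431 + G(-14, 20))² = (431 + 0)² = 431² = 185761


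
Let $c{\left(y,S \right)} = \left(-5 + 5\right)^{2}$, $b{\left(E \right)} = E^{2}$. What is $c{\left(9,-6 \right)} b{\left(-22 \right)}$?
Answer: $0$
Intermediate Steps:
$c{\left(y,S \right)} = 0$ ($c{\left(y,S \right)} = 0^{2} = 0$)
$c{\left(9,-6 \right)} b{\left(-22 \right)} = 0 \left(-22\right)^{2} = 0 \cdot 484 = 0$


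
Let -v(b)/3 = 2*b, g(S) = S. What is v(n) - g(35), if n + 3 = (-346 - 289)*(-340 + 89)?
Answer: -956327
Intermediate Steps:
n = 159382 (n = -3 + (-346 - 289)*(-340 + 89) = -3 - 635*(-251) = -3 + 159385 = 159382)
v(b) = -6*b
v(n) - g(35) = -6*159382 - 1*35 = -956292 - 35 = -956327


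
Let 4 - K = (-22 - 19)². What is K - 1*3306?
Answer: -4983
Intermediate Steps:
K = -1677 (K = 4 - (-22 - 19)² = 4 - 1*(-41)² = 4 - 1*1681 = 4 - 1681 = -1677)
K - 1*3306 = -1677 - 1*3306 = -1677 - 3306 = -4983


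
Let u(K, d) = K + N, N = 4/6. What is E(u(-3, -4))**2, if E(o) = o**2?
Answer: 2401/81 ≈ 29.642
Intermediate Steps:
N = 2/3 (N = 4*(1/6) = 2/3 ≈ 0.66667)
u(K, d) = 2/3 + K (u(K, d) = K + 2/3 = 2/3 + K)
E(u(-3, -4))**2 = ((2/3 - 3)**2)**2 = ((-7/3)**2)**2 = (49/9)**2 = 2401/81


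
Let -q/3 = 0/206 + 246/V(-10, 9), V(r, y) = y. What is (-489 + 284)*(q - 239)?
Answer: 65805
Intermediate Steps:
q = -82 (q = -3*(0/206 + 246/9) = -3*(0*(1/206) + 246*(⅑)) = -3*(0 + 82/3) = -3*82/3 = -82)
(-489 + 284)*(q - 239) = (-489 + 284)*(-82 - 239) = -205*(-321) = 65805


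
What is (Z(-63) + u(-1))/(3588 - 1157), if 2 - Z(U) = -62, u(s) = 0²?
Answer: 64/2431 ≈ 0.026327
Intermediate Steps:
u(s) = 0
Z(U) = 64 (Z(U) = 2 - 1*(-62) = 2 + 62 = 64)
(Z(-63) + u(-1))/(3588 - 1157) = (64 + 0)/(3588 - 1157) = 64/2431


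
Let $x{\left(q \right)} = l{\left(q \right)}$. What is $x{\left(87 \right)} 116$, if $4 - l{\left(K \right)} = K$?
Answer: $-9628$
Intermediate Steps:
$l{\left(K \right)} = 4 - K$
$x{\left(q \right)} = 4 - q$
$x{\left(87 \right)} 116 = \left(4 - 87\right) 116 = \left(-83\right) 116 = -9628$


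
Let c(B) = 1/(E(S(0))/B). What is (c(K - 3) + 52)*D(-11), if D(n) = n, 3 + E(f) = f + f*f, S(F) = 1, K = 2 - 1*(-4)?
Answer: -539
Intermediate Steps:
K = 6 (K = 2 + 4 = 6)
E(f) = -3 + f + f**2 (E(f) = -3 + (f + f*f) = -3 + (f + f**2) = -3 + f + f**2)
c(B) = -B (c(B) = 1/((-3 + 1 + 1**2)/B) = 1/((-3 + 1 + 1)/B) = 1/(-1/B) = -B)
(c(K - 3) + 52)*D(-11) = (-(6 - 3) + 52)*(-11) = (-1*3 + 52)*(-11) = (-3 + 52)*(-11) = 49*(-11) = -539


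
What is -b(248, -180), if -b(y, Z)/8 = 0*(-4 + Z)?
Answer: 0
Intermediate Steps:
b(y, Z) = 0 (b(y, Z) = -0*(-4 + Z) = -8*0 = 0)
-b(248, -180) = -1*0 = 0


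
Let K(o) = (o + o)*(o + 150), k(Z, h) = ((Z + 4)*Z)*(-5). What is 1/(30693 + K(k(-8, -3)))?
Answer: 1/33893 ≈ 2.9505e-5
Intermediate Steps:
k(Z, h) = -5*Z*(4 + Z) (k(Z, h) = ((4 + Z)*Z)*(-5) = (Z*(4 + Z))*(-5) = -5*Z*(4 + Z))
K(o) = 2*o*(150 + o) (K(o) = (2*o)*(150 + o) = 2*o*(150 + o))
1/(30693 + K(k(-8, -3))) = 1/(30693 + 2*(-5*(-8)*(4 - 8))*(150 - 5*(-8)*(4 - 8))) = 1/(30693 + 2*(-5*(-8)*(-4))*(150 - 5*(-8)*(-4))) = 1/(30693 + 2*(-160)*(150 - 160)) = 1/(30693 + 2*(-160)*(-10)) = 1/(30693 + 3200) = 1/33893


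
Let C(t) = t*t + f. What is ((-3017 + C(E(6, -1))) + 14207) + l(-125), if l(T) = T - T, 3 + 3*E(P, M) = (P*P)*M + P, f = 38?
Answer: 11349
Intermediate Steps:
E(P, M) = -1 + P/3 + M*P²/3 (E(P, M) = -1 + ((P*P)*M + P)/3 = -1 + (P²*M + P)/3 = -1 + (M*P² + P)/3 = -1 + (P + M*P²)/3 = -1 + (P/3 + M*P²/3) = -1 + P/3 + M*P²/3)
C(t) = 38 + t² (C(t) = t*t + 38 = t² + 38 = 38 + t²)
l(T) = 0
((-3017 + C(E(6, -1))) + 14207) + l(-125) = ((-3017 + (38 + (-1 + (⅓)*6 + (⅓)*(-1)*6²)²)) + 14207) + 0 = ((-3017 + (38 + (-1 + 2 + (⅓)*(-1)*36)²)) + 14207) + 0 = ((-3017 + (38 + (-1 + 2 - 12)²)) + 14207) + 0 = ((-3017 + (38 + (-11)²)) + 14207) + 0 = ((-3017 + (38 + 121)) + 14207) + 0 = ((-3017 + 159) + 14207) + 0 = (-2858 + 14207) + 0 = 11349 + 0 = 11349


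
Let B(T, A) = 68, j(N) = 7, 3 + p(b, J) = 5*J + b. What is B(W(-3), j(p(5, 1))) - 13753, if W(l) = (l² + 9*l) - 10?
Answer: -13685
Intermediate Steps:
p(b, J) = -3 + b + 5*J (p(b, J) = -3 + (5*J + b) = -3 + (b + 5*J) = -3 + b + 5*J)
W(l) = -10 + l² + 9*l
B(W(-3), j(p(5, 1))) - 13753 = 68 - 13753 = -13685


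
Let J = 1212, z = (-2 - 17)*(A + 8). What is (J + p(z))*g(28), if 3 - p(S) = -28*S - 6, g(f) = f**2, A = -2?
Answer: -1545264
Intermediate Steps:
z = -114 (z = (-2 - 17)*(-2 + 8) = -19*6 = -114)
p(S) = 9 + 28*S (p(S) = 3 - (-28*S - 6) = 3 - (-6 - 28*S) = 3 + (6 + 28*S) = 9 + 28*S)
(J + p(z))*g(28) = (1212 + (9 + 28*(-114)))*28**2 = (1212 + (9 - 3192))*784 = (1212 - 3183)*784 = -1971*784 = -1545264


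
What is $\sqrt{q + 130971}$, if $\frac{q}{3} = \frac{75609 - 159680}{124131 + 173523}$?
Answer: $\frac{\sqrt{1289297886153326}}{99218} \approx 361.9$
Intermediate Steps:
$q = - \frac{84071}{99218}$ ($q = 3 \frac{75609 - 159680}{124131 + 173523} = 3 \left(- \frac{84071}{297654}\right) = - \frac{84071}{99218} \approx -0.84734$)
$\sqrt{q + 130971} = \sqrt{- \frac{84071}{99218} + 130971} = \sqrt{\frac{12994596607}{99218}} = \frac{\sqrt{1289297886153326}}{99218}$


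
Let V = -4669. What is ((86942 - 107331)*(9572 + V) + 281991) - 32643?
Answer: -99717919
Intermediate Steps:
((86942 - 107331)*(9572 + V) + 281991) - 32643 = ((86942 - 107331)*(9572 - 4669) + 281991) - 32643 = (-20389*4903 + 281991) - 32643 = (-99967267 + 281991) - 32643 = -99685276 - 32643 = -99717919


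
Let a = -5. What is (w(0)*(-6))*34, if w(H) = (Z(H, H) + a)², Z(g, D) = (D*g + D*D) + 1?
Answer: -3264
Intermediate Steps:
Z(g, D) = 1 + D² + D*g (Z(g, D) = (D*g + D²) + 1 = (D² + D*g) + 1 = 1 + D² + D*g)
w(H) = (-4 + 2*H²)² (w(H) = ((1 + H² + H*H) - 5)² = ((1 + H² + H²) - 5)² = ((1 + 2*H²) - 5)² = (-4 + 2*H²)²)
(w(0)*(-6))*34 = ((4*(-2 + 0²)²)*(-6))*34 = ((4*(-2 + 0)²)*(-6))*34 = ((4*(-2)²)*(-6))*34 = ((4*4)*(-6))*34 = (16*(-6))*34 = -96*34 = -3264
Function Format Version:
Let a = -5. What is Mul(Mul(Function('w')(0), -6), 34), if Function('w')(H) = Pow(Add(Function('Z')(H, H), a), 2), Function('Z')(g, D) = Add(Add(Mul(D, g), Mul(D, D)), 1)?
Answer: -3264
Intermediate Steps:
Function('Z')(g, D) = Add(1, Pow(D, 2), Mul(D, g)) (Function('Z')(g, D) = Add(Add(Mul(D, g), Pow(D, 2)), 1) = Add(Add(Pow(D, 2), Mul(D, g)), 1) = Add(1, Pow(D, 2), Mul(D, g)))
Function('w')(H) = Pow(Add(-4, Mul(2, Pow(H, 2))), 2) (Function('w')(H) = Pow(Add(Add(1, Pow(H, 2), Mul(H, H)), -5), 2) = Pow(Add(Add(1, Pow(H, 2), Pow(H, 2)), -5), 2) = Pow(Add(Add(1, Mul(2, Pow(H, 2))), -5), 2) = Pow(Add(-4, Mul(2, Pow(H, 2))), 2))
Mul(Mul(Function('w')(0), -6), 34) = Mul(Mul(Mul(4, Pow(Add(-2, Pow(0, 2)), 2)), -6), 34) = Mul(Mul(Mul(4, Pow(Add(-2, 0), 2)), -6), 34) = Mul(Mul(Mul(4, Pow(-2, 2)), -6), 34) = Mul(Mul(Mul(4, 4), -6), 34) = Mul(Mul(16, -6), 34) = Mul(-96, 34) = -3264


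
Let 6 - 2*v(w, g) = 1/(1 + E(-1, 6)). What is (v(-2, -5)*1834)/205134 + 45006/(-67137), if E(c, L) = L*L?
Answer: -109329288913/169855670082 ≈ -0.64366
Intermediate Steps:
E(c, L) = L**2
v(w, g) = 221/74 (v(w, g) = 3 - 1/(2*(1 + 6**2)) = 3 - 1/(2*(1 + 36)) = 3 - 1/2/37 = 3 - 1/2*1/37 = 3 - 1/74 = 221/74)
(v(-2, -5)*1834)/205134 + 45006/(-67137) = ((221/74)*1834)/205134 + 45006/(-67137) = (202657/37)*(1/205134) + 45006*(-1/67137) = 202657/7589958 - 15002/22379 = -109329288913/169855670082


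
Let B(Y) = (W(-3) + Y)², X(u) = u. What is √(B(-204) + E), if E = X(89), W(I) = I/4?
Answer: √672185/4 ≈ 204.97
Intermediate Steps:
W(I) = I/4 (W(I) = I*(¼) = I/4)
E = 89
B(Y) = (-¾ + Y)² (B(Y) = ((¼)*(-3) + Y)² = (-¾ + Y)²)
√(B(-204) + E) = √((-3 + 4*(-204))²/16 + 89) = √((-3 - 816)²/16 + 89) = √((1/16)*(-819)² + 89) = √((1/16)*670761 + 89) = √(670761/16 + 89) = √(672185/16) = √672185/4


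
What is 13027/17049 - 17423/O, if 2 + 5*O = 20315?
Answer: -406868728/115438779 ≈ -3.5245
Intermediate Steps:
O = 20313/5 (O = -⅖ + (⅕)*20315 = -⅖ + 4063 = 20313/5 ≈ 4062.6)
13027/17049 - 17423/O = 13027/17049 - 17423/20313/5 = 13027*(1/17049) - 17423*5/20313 = 13027/17049 - 87115/20313 = -406868728/115438779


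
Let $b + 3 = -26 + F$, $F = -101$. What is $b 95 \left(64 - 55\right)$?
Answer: $-111150$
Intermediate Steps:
$b = -130$ ($b = -3 - 127 = -130$)
$b 95 \left(64 - 55\right) = \left(-130\right) 95 \left(64 - 55\right) = \left(-12350\right) 9 = -111150$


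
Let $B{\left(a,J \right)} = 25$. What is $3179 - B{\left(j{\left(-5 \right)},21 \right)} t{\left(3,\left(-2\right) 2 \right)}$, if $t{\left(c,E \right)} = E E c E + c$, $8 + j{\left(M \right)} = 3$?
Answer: $7904$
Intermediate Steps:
$j{\left(M \right)} = -5$ ($j{\left(M \right)} = -8 + 3 = -5$)
$t{\left(c,E \right)} = c + c E^{3}$ ($t{\left(c,E \right)} = E^{2} c E + c = c E^{2} E + c = c E^{3} + c = c + c E^{3}$)
$3179 - B{\left(j{\left(-5 \right)},21 \right)} t{\left(3,\left(-2\right) 2 \right)} = 3179 - 25 \cdot 3 \left(1 + \left(\left(-2\right) 2\right)^{3}\right) = 3179 - 25 \cdot 3 \left(1 + \left(-4\right)^{3}\right) = 3179 - 25 \cdot 3 \left(1 - 64\right) = 3179 - 25 \cdot 3 \left(-63\right) = 3179 - 25 \left(-189\right) = 3179 - -4725 = 3179 + 4725 = 7904$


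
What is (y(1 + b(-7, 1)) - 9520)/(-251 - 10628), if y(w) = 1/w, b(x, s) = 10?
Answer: 4553/5203 ≈ 0.87507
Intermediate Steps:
(y(1 + b(-7, 1)) - 9520)/(-251 - 10628) = (1/(1 + 10) - 9520)/(-251 - 10628) = (1/11 - 9520)/(-10879) = (1/11 - 9520)*(-1/10879) = -104719/11*(-1/10879) = 4553/5203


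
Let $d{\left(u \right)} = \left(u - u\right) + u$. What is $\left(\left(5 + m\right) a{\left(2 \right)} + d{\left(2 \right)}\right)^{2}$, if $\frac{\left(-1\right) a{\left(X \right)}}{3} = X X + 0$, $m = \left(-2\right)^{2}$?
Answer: $11236$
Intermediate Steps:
$m = 4$
$a{\left(X \right)} = - 3 X^{2}$ ($a{\left(X \right)} = - 3 \left(X X + 0\right) = - 3 \left(X^{2} + 0\right) = - 3 X^{2}$)
$d{\left(u \right)} = u$ ($d{\left(u \right)} = 0 + u = u$)
$\left(\left(5 + m\right) a{\left(2 \right)} + d{\left(2 \right)}\right)^{2} = \left(\left(5 + 4\right) \left(- 3 \cdot 2^{2}\right) + 2\right)^{2} = \left(9 \left(\left(-3\right) 4\right) + 2\right)^{2} = \left(9 \left(-12\right) + 2\right)^{2} = \left(-108 + 2\right)^{2} = \left(-106\right)^{2} = 11236$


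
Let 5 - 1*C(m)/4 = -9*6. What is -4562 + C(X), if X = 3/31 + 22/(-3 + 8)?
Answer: -4326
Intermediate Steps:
X = 697/155 (X = 3*(1/31) + 22/5 = 3/31 + 22*(1/5) = 3/31 + 22/5 = 697/155 ≈ 4.4968)
C(m) = 236 (C(m) = 20 - (-36)*6 = 20 - 4*(-54) = 20 + 216 = 236)
-4562 + C(X) = -4562 + 236 = -4326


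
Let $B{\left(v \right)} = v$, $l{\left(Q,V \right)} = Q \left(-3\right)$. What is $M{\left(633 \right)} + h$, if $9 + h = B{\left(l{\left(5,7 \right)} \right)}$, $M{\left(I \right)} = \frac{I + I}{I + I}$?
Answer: $-23$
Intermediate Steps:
$l{\left(Q,V \right)} = - 3 Q$
$M{\left(I \right)} = 1$ ($M{\left(I \right)} = \frac{2 I}{2 I} = 2 I \frac{1}{2 I} = 1$)
$h = -24$ ($h = -9 - 15 = -24$)
$M{\left(633 \right)} + h = 1 - 24 = -23$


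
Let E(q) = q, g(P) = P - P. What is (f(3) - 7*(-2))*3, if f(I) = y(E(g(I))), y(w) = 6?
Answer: 60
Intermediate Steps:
g(P) = 0
f(I) = 6
(f(3) - 7*(-2))*3 = (6 - 7*(-2))*3 = (6 + 14)*3 = 20*3 = 60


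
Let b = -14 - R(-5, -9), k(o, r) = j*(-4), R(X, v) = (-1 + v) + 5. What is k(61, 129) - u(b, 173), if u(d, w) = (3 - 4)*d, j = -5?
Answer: 11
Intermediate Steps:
R(X, v) = 4 + v
k(o, r) = 20 (k(o, r) = -5*(-4) = 20)
b = -9 (b = -14 - (4 - 9) = -14 - 1*(-5) = -14 + 5 = -9)
u(d, w) = -d
k(61, 129) - u(b, 173) = 20 - (-1)*(-9) = 20 - 1*9 = 20 - 9 = 11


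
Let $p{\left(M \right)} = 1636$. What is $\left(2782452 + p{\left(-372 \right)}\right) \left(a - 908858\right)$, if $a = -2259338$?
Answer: $-8820536465248$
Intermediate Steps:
$\left(2782452 + p{\left(-372 \right)}\right) \left(a - 908858\right) = \left(2782452 + 1636\right) \left(-2259338 - 908858\right) = 2784088 \left(-3168196\right) = -8820536465248$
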